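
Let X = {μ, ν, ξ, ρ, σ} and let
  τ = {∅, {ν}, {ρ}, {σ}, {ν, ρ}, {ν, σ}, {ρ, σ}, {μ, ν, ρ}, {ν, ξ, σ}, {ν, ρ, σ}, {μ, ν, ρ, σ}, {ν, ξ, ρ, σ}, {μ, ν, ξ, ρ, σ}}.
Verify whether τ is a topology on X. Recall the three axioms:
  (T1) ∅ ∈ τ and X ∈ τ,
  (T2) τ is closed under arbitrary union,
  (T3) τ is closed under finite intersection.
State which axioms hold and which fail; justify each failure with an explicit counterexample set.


τ IS a topology on X.

Axiom (T1): ∅ ∈ τ? Yes; X ∈ τ? Yes.
Axiom (T2/T3): check pairwise unions and intersections of members of τ.
All pairwise intersections and unions checked — each lies in τ. Therefore τ satisfies (T1), (T2), (T3): it IS a topology on X.


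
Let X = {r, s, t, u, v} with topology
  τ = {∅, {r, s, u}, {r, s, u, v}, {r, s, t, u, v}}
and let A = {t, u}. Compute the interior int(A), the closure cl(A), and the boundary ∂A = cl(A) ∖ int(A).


int(A) = ∅, cl(A) = {r, s, t, u, v}, ∂A = {r, s, t, u, v}.

Closed sets in (X, τ) are complements of opens:
  closed(X, τ) = {∅, {t}, {t, v}, {r, s, t, u, v}}.
int(A) = ⋃ {U ∈ τ : U ⊆ A}. Opens contained in A: ∅.
Taking the union of these: int(A) = ∅.
cl(A) = ⋂ {C closed : A ⊆ C}. Closed sets containing A: {r, s, t, u, v}.
Intersecting these: cl(A) = {r, s, t, u, v}.
∂A = cl(A) ∖ int(A) = {r, s, t, u, v} ∖ ∅ = {r, s, t, u, v}.


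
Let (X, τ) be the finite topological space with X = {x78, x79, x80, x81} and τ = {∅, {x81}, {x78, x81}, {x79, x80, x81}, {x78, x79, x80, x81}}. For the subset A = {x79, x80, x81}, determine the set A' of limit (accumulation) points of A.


A' = {x78, x79, x80}

For each x ∈ X, list the open sets U ∈ τ with x ∈ U, then check whether U ∩ (A ∖ {x}) ≠ ∅ for every such U.
  x = x78: opens ∋ x are {x78, x81}, {x78, x79, x80, x81}; each meets A ∖ {x78}, so x IS a limit point.
  x = x79: opens ∋ x are {x79, x80, x81}, {x78, x79, x80, x81}; each meets A ∖ {x79}, so x IS a limit point.
  x = x80: opens ∋ x are {x79, x80, x81}, {x78, x79, x80, x81}; each meets A ∖ {x80}, so x IS a limit point.
  x = x81: open {x81} ∋ x has {x81} ∩ (A ∖ {x81}) = ∅, so x is NOT a limit point.
Collecting: A' = {x78, x79, x80}.


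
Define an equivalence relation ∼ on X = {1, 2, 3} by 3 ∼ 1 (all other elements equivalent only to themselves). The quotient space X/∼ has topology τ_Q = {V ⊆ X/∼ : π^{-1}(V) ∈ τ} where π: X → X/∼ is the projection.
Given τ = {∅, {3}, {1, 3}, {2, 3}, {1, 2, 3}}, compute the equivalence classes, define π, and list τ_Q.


X/∼ = {[1=3], [2]}; |τ_Q| = 3.

Equivalence classes: [1=3], [2].
Quotient map π: X → X/∼ sends 1 ↦ [1=3], 2 ↦ [2], 3 ↦ [1=3].
For each subset V ⊆ X/∼, compute π^{-1}(V) ⊆ X and check whether π^{-1}(V) ∈ τ. V is open in τ_Q iff π^{-1}(V) ∈ τ.
  V = {}: π^{-1}(V) = ∅ ∈ τ ✓.
  V = {[1=3]}: π^{-1}(V) = {1, 3} ∈ τ ✓.
  V = {[2]}: π^{-1}(V) = {2} ∉ τ ✗.
  V = {[1=3], [2]}: π^{-1}(V) = {1, 2, 3} ∈ τ ✓.
Open sets in the quotient: τ_Q = {{}, {[1=3]}, {[1=3], [2]}} (3 elements).


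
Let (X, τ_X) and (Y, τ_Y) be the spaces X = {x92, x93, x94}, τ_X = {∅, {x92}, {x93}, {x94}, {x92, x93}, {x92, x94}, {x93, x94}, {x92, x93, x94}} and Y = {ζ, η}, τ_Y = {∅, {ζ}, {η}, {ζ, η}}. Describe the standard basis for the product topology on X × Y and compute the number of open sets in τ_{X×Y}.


Basis B = {∅ × ∅, {x92} × {ζ}, {x92} × {η}, {x93} × {ζ}, {x93} × {η}, {x94} × {ζ}, {x94} × {η}, {x92} × {ζ, η}, {x92, x93} × {ζ}, {x92, x94} × {ζ}, {x92, x93} × {η}, {x92, x94} × {η}, {x93} × {ζ, η}, {x93, x94} × {ζ}, {x93, x94} × {η}, {x94} × {ζ, η}, {x92, x93, x94} × {ζ}, {x92, x93, x94} × {η}, {x92, x93} × {ζ, η}, {x92, x94} × {ζ, η}, {x93, x94} × {ζ, η}, {x92, x93, x94} × {ζ, η}}; |τ_{X×Y}| = 64.

Enumerate products U × V with U ∈ τ_X, V ∈ τ_Y (deduplicated):
  ∅ × ∅ = {} (∅)
  {x92} × {ζ} = {(x92,ζ)}
  {x92} × {η} = {(x92,η)}
  {x93} × {ζ} = {(x93,ζ)}
  {x93} × {η} = {(x93,η)}
  {x94} × {ζ} = {(x94,ζ)}
  {x94} × {η} = {(x94,η)}
  {x92} × {ζ, η} = {(x92,ζ), (x92,η)}
  {x92, x93} × {ζ} = {(x92,ζ), (x93,ζ)}
  {x92, x94} × {ζ} = {(x92,ζ), (x94,ζ)}
  {x92, x93} × {η} = {(x92,η), (x93,η)}
  {x92, x94} × {η} = {(x92,η), (x94,η)}
  {x93} × {ζ, η} = {(x93,ζ), (x93,η)}
  {x93, x94} × {ζ} = {(x93,ζ), (x94,ζ)}
  {x93, x94} × {η} = {(x93,η), (x94,η)}
  {x94} × {ζ, η} = {(x94,ζ), (x94,η)}
  {x92, x93, x94} × {ζ} = {(x92,ζ), (x93,ζ), (x94,ζ)}
  {x92, x93, x94} × {η} = {(x92,η), (x93,η), (x94,η)}
  {x92, x93} × {ζ, η} = {(x92,ζ), (x92,η), (x93,ζ), (x93,η)}
  {x92, x94} × {ζ, η} = {(x92,ζ), (x92,η), (x94,ζ), (x94,η)}
  {x93, x94} × {ζ, η} = {(x93,ζ), (x93,η), (x94,ζ), (x94,η)}
  {x92, x93, x94} × {ζ, η} = {(x92,ζ), (x92,η), (x93,ζ), (x93,η), (x94,ζ), (x94,η)}
These 22 distinct sets form the basis B.
Close under arbitrary unions to get τ_{X×Y}; counting gives |τ_{X×Y}| = 64.


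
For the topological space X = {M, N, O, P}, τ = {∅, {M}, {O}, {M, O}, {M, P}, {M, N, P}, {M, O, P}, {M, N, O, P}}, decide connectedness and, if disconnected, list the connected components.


(X, τ) is disconnected; components = [{O}, {M, N, P}].

Find clopen sets (U ∈ τ with X ∖ U ∈ τ):
  U = ∅, X ∖ U = {M, N, O, P} — both open, so U is clopen.
  U = {O}, X ∖ U = {M, N, P} — both open, so U is clopen.
  U = {M, N, P}, X ∖ U = {O} — both open, so U is clopen.
  U = {M, N, O, P}, X ∖ U = ∅ — both open, so U is clopen.
Nontrivial clopen(s) exist: e.g. {O}. So (X, τ) is disconnected.
Compute connected components by grouping points that agree on all clopens:
  component: {O}
  component: {M, N, P}


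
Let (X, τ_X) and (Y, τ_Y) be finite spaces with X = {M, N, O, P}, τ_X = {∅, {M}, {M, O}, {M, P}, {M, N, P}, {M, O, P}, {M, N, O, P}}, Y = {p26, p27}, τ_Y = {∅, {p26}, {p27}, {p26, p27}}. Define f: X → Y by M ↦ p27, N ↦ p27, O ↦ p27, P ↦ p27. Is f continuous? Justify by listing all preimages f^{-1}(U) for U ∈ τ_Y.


f IS continuous.

Compute f^{-1}(U) for each U ∈ τ_Y:
  U = ∅: f^{-1}(U) = ∅ ∈ τ_X ✓.
  U = {p26}: f^{-1}(U) = ∅ ∈ τ_X ✓.
  U = {p27}: f^{-1}(U) = {M, N, O, P} ∈ τ_X ✓.
  U = {p26, p27}: f^{-1}(U) = {M, N, O, P} ∈ τ_X ✓.
Every preimage lies in τ_X, so f IS continuous.


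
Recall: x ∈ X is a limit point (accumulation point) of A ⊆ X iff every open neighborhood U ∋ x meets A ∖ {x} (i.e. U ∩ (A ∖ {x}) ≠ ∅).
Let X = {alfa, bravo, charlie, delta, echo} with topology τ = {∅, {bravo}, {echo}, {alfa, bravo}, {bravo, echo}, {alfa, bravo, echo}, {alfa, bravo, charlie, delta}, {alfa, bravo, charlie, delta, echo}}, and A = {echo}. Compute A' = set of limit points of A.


A' = ∅

For each x ∈ X, list the open sets U ∈ τ with x ∈ U, then check whether U ∩ (A ∖ {x}) ≠ ∅ for every such U.
  x = alfa: open {alfa, bravo} ∋ x has {alfa, bravo} ∩ (A ∖ {alfa}) = ∅, so x is NOT a limit point.
  x = bravo: open {bravo} ∋ x has {bravo} ∩ (A ∖ {bravo}) = ∅, so x is NOT a limit point.
  x = charlie: open {alfa, bravo, charlie, delta} ∋ x has {alfa, bravo, charlie, delta} ∩ (A ∖ {charlie}) = ∅, so x is NOT a limit point.
  x = delta: open {alfa, bravo, charlie, delta} ∋ x has {alfa, bravo, charlie, delta} ∩ (A ∖ {delta}) = ∅, so x is NOT a limit point.
  x = echo: open {echo} ∋ x has {echo} ∩ (A ∖ {echo}) = ∅, so x is NOT a limit point.
Collecting: A' = ∅.


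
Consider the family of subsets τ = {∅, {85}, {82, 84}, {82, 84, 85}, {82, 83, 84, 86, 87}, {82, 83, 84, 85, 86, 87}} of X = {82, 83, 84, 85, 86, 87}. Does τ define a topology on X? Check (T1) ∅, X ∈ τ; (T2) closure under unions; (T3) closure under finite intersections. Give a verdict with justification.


τ IS a topology on X.

Axiom (T1): ∅ ∈ τ? Yes; X ∈ τ? Yes.
Axiom (T2/T3): check pairwise unions and intersections of members of τ.
All pairwise intersections and unions checked — each lies in τ. Therefore τ satisfies (T1), (T2), (T3): it IS a topology on X.


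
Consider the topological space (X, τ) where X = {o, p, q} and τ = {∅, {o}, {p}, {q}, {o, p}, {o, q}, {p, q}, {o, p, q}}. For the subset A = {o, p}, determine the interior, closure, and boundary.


int(A) = {o, p}, cl(A) = {o, p}, ∂A = ∅.

Closed sets in (X, τ) are complements of opens:
  closed(X, τ) = {∅, {o}, {p}, {q}, {o, p}, {o, q}, {p, q}, {o, p, q}}.
int(A) = ⋃ {U ∈ τ : U ⊆ A}. Opens contained in A: ∅, {o}, {p}, {o, p}.
Taking the union of these: int(A) = {o, p}.
cl(A) = ⋂ {C closed : A ⊆ C}. Closed sets containing A: {o, p}, {o, p, q}.
Intersecting these: cl(A) = {o, p}.
∂A = cl(A) ∖ int(A) = {o, p} ∖ {o, p} = ∅.


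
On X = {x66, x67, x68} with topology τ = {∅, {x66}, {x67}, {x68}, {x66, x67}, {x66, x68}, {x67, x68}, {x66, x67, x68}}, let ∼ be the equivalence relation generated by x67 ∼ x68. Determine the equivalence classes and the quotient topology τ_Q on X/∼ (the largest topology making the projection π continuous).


X/∼ = {[x66], [x67=x68]}; |τ_Q| = 4.

Equivalence classes: [x66], [x67=x68].
Quotient map π: X → X/∼ sends x66 ↦ [x66], x67 ↦ [x67=x68], x68 ↦ [x67=x68].
For each subset V ⊆ X/∼, compute π^{-1}(V) ⊆ X and check whether π^{-1}(V) ∈ τ. V is open in τ_Q iff π^{-1}(V) ∈ τ.
  V = {}: π^{-1}(V) = ∅ ∈ τ ✓.
  V = {[x66]}: π^{-1}(V) = {x66} ∈ τ ✓.
  V = {[x67=x68]}: π^{-1}(V) = {x67, x68} ∈ τ ✓.
  V = {[x66], [x67=x68]}: π^{-1}(V) = {x66, x67, x68} ∈ τ ✓.
Open sets in the quotient: τ_Q = {{}, {[x66]}, {[x67=x68]}, {[x66], [x67=x68]}} (4 elements).


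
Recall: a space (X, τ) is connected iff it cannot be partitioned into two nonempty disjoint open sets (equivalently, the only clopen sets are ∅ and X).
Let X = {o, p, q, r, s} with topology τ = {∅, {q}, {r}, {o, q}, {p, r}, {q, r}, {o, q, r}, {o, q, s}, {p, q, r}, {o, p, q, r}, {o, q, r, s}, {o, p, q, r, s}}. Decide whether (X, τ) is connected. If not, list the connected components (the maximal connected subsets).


(X, τ) is disconnected; components = [{p, r}, {o, q, s}].

Find clopen sets (U ∈ τ with X ∖ U ∈ τ):
  U = ∅, X ∖ U = {o, p, q, r, s} — both open, so U is clopen.
  U = {p, r}, X ∖ U = {o, q, s} — both open, so U is clopen.
  U = {o, q, s}, X ∖ U = {p, r} — both open, so U is clopen.
  U = {o, p, q, r, s}, X ∖ U = ∅ — both open, so U is clopen.
Nontrivial clopen(s) exist: e.g. {p, r}. So (X, τ) is disconnected.
Compute connected components by grouping points that agree on all clopens:
  component: {p, r}
  component: {o, q, s}


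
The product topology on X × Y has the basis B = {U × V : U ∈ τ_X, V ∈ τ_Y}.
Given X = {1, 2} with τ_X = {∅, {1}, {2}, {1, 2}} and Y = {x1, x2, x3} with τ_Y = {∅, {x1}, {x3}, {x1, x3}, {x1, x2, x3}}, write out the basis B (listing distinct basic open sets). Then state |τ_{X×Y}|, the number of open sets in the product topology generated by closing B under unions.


Basis B = {∅ × ∅, {1} × {x1}, {1} × {x3}, {2} × {x1}, {2} × {x3}, {1} × {x1, x3}, {1, 2} × {x1}, {1, 2} × {x3}, {2} × {x1, x3}, {1} × {x1, x2, x3}, {2} × {x1, x2, x3}, {1, 2} × {x1, x3}, {1, 2} × {x1, x2, x3}}; |τ_{X×Y}| = 25.

Enumerate products U × V with U ∈ τ_X, V ∈ τ_Y (deduplicated):
  ∅ × ∅ = {} (∅)
  {1} × {x1} = {(1,x1)}
  {1} × {x3} = {(1,x3)}
  {2} × {x1} = {(2,x1)}
  {2} × {x3} = {(2,x3)}
  {1} × {x1, x3} = {(1,x1), (1,x3)}
  {1, 2} × {x1} = {(1,x1), (2,x1)}
  {1, 2} × {x3} = {(1,x3), (2,x3)}
  {2} × {x1, x3} = {(2,x1), (2,x3)}
  {1} × {x1, x2, x3} = {(1,x1), (1,x2), (1,x3)}
  {2} × {x1, x2, x3} = {(2,x1), (2,x2), (2,x3)}
  {1, 2} × {x1, x3} = {(1,x1), (1,x3), (2,x1), (2,x3)}
  {1, 2} × {x1, x2, x3} = {(1,x1), (1,x2), (1,x3), (2,x1), (2,x2), (2,x3)}
These 13 distinct sets form the basis B.
Close under arbitrary unions to get τ_{X×Y}; counting gives |τ_{X×Y}| = 25.


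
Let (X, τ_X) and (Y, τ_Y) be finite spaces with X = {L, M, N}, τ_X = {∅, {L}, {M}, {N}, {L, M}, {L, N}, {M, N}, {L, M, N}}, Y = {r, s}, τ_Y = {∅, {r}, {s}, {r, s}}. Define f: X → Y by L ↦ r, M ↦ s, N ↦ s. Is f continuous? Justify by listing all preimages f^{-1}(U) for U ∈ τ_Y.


f IS continuous.

Compute f^{-1}(U) for each U ∈ τ_Y:
  U = ∅: f^{-1}(U) = ∅ ∈ τ_X ✓.
  U = {r}: f^{-1}(U) = {L} ∈ τ_X ✓.
  U = {s}: f^{-1}(U) = {M, N} ∈ τ_X ✓.
  U = {r, s}: f^{-1}(U) = {L, M, N} ∈ τ_X ✓.
Every preimage lies in τ_X, so f IS continuous.


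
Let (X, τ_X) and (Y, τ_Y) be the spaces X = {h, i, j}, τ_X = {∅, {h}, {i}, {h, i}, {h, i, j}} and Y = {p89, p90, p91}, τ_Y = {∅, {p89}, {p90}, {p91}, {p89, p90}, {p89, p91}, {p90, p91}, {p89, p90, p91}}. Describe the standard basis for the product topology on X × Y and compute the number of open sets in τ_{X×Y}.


Basis B = {∅ × ∅, {h} × {p89}, {h} × {p90}, {h} × {p91}, {i} × {p89}, {i} × {p90}, {i} × {p91}, {h} × {p89, p90}, {h} × {p89, p91}, {h, i} × {p89}, {h} × {p90, p91}, {h, i} × {p90}, {h, i} × {p91}, {i} × {p89, p90}, {i} × {p89, p91}, {i} × {p90, p91}, {h} × {p89, p90, p91}, {h, i, j} × {p89}, {h, i, j} × {p90}, {h, i, j} × {p91}, {i} × {p89, p90, p91}, {h, i} × {p89, p90}, {h, i} × {p89, p91}, {h, i} × {p90, p91}, {h, i} × {p89, p90, p91}, {h, i, j} × {p89, p90}, {h, i, j} × {p89, p91}, {h, i, j} × {p90, p91}, {h, i, j} × {p89, p90, p91}}; |τ_{X×Y}| = 125.

Enumerate products U × V with U ∈ τ_X, V ∈ τ_Y (deduplicated):
  ∅ × ∅ = {} (∅)
  {h} × {p89} = {(h,p89)}
  {h} × {p90} = {(h,p90)}
  {h} × {p91} = {(h,p91)}
  {i} × {p89} = {(i,p89)}
  {i} × {p90} = {(i,p90)}
  {i} × {p91} = {(i,p91)}
  {h} × {p89, p90} = {(h,p89), (h,p90)}
  {h} × {p89, p91} = {(h,p89), (h,p91)}
  {h, i} × {p89} = {(h,p89), (i,p89)}
  {h} × {p90, p91} = {(h,p90), (h,p91)}
  {h, i} × {p90} = {(h,p90), (i,p90)}
  {h, i} × {p91} = {(h,p91), (i,p91)}
  {i} × {p89, p90} = {(i,p89), (i,p90)}
  {i} × {p89, p91} = {(i,p89), (i,p91)}
  {i} × {p90, p91} = {(i,p90), (i,p91)}
  {h} × {p89, p90, p91} = {(h,p89), (h,p90), (h,p91)}
  {h, i, j} × {p89} = {(h,p89), (i,p89), (j,p89)}
  {h, i, j} × {p90} = {(h,p90), (i,p90), (j,p90)}
  {h, i, j} × {p91} = {(h,p91), (i,p91), (j,p91)}
  {i} × {p89, p90, p91} = {(i,p89), (i,p90), (i,p91)}
  {h, i} × {p89, p90} = {(h,p89), (h,p90), (i,p89), (i,p90)}
  {h, i} × {p89, p91} = {(h,p89), (h,p91), (i,p89), (i,p91)}
  {h, i} × {p90, p91} = {(h,p90), (h,p91), (i,p90), (i,p91)}
  {h, i} × {p89, p90, p91} = {(h,p89), (h,p90), (h,p91), (i,p89), (i,p90), (i,p91)}
  {h, i, j} × {p89, p90} = {(h,p89), (h,p90), (i,p89), (i,p90), (j,p89), (j,p90)}
  {h, i, j} × {p89, p91} = {(h,p89), (h,p91), (i,p89), (i,p91), (j,p89), (j,p91)}
  {h, i, j} × {p90, p91} = {(h,p90), (h,p91), (i,p90), (i,p91), (j,p90), (j,p91)}
  {h, i, j} × {p89, p90, p91} = {(h,p89), (h,p90), (h,p91), (i,p89), (i,p90), (i,p91), (j,p89), (j,p90), (j,p91)}
These 29 distinct sets form the basis B.
Close under arbitrary unions to get τ_{X×Y}; counting gives |τ_{X×Y}| = 125.


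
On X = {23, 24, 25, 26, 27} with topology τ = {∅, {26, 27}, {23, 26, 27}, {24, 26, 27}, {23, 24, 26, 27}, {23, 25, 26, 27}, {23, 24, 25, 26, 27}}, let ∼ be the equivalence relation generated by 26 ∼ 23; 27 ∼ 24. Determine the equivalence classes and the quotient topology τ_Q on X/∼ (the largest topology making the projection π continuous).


X/∼ = {[23=26], [24=27], [25]}; |τ_Q| = 3.

Equivalence classes: [23=26], [24=27], [25].
Quotient map π: X → X/∼ sends 23 ↦ [23=26], 24 ↦ [24=27], 25 ↦ [25], 26 ↦ [23=26], 27 ↦ [24=27].
For each subset V ⊆ X/∼, compute π^{-1}(V) ⊆ X and check whether π^{-1}(V) ∈ τ. V is open in τ_Q iff π^{-1}(V) ∈ τ.
  V = {}: π^{-1}(V) = ∅ ∈ τ ✓.
  V = {[23=26]}: π^{-1}(V) = {23, 26} ∉ τ ✗.
  V = {[24=27]}: π^{-1}(V) = {24, 27} ∉ τ ✗.
  V = {[23=26], [24=27]}: π^{-1}(V) = {23, 24, 26, 27} ∈ τ ✓.
  V = {[25]}: π^{-1}(V) = {25} ∉ τ ✗.
  V = {[23=26], [25]}: π^{-1}(V) = {23, 25, 26} ∉ τ ✗.
  V = {[24=27], [25]}: π^{-1}(V) = {24, 25, 27} ∉ τ ✗.
  V = {[23=26], [24=27], [25]}: π^{-1}(V) = {23, 24, 25, 26, 27} ∈ τ ✓.
Open sets in the quotient: τ_Q = {{}, {[23=26], [24=27]}, {[23=26], [24=27], [25]}} (3 elements).


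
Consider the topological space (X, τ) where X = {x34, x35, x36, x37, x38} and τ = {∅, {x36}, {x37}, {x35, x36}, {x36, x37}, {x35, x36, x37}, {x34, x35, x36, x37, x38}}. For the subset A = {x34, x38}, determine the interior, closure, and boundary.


int(A) = ∅, cl(A) = {x34, x38}, ∂A = {x34, x38}.

Closed sets in (X, τ) are complements of opens:
  closed(X, τ) = {∅, {x34, x38}, {x34, x35, x38}, {x34, x37, x38}, {x34, x35, x36, x38}, {x34, x35, x37, x38}, {x34, x35, x36, x37, x38}}.
int(A) = ⋃ {U ∈ τ : U ⊆ A}. Opens contained in A: ∅.
Taking the union of these: int(A) = ∅.
cl(A) = ⋂ {C closed : A ⊆ C}. Closed sets containing A: {x34, x38}, {x34, x35, x38}, {x34, x37, x38}, {x34, x35, x36, x38}, {x34, x35, x37, x38}, {x34, x35, x36, x37, x38}.
Intersecting these: cl(A) = {x34, x38}.
∂A = cl(A) ∖ int(A) = {x34, x38} ∖ ∅ = {x34, x38}.


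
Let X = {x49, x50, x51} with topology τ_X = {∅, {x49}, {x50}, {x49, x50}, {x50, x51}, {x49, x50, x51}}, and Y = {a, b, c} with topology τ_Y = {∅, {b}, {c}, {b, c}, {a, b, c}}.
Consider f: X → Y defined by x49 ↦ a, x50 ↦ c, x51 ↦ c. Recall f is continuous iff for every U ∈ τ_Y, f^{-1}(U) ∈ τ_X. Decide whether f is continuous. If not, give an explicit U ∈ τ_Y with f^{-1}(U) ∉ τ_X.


f IS continuous.

Compute f^{-1}(U) for each U ∈ τ_Y:
  U = ∅: f^{-1}(U) = ∅ ∈ τ_X ✓.
  U = {b}: f^{-1}(U) = ∅ ∈ τ_X ✓.
  U = {c}: f^{-1}(U) = {x50, x51} ∈ τ_X ✓.
  U = {b, c}: f^{-1}(U) = {x50, x51} ∈ τ_X ✓.
  U = {a, b, c}: f^{-1}(U) = {x49, x50, x51} ∈ τ_X ✓.
Every preimage lies in τ_X, so f IS continuous.


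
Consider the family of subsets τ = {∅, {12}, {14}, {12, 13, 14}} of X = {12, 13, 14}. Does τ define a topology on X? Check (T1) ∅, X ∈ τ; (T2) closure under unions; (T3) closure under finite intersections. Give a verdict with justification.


τ is NOT a topology on X.

Axiom (T1): ∅ ∈ τ? Yes; X ∈ τ? Yes.
Axiom (T2/T3): check pairwise unions and intersections of members of τ.
Counterexample for (T2): {12} ∪ {14} = {12, 14} ∉ τ. Therefore τ is NOT a topology.


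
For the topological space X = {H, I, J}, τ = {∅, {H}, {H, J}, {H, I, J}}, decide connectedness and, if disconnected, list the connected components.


(X, τ) is connected.

Find clopen sets (U ∈ τ with X ∖ U ∈ τ):
  U = ∅, X ∖ U = {H, I, J} — both open, so U is clopen.
  U = {H, I, J}, X ∖ U = ∅ — both open, so U is clopen.
Only trivial clopens (∅ and X) exist, so (X, τ) is connected.
Compute connected components by grouping points that agree on all clopens:
  component: {H, I, J}


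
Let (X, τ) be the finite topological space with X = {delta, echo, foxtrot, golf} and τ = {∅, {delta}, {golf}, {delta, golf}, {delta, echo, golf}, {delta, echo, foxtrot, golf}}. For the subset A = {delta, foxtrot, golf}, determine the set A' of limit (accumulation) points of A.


A' = {echo, foxtrot}

For each x ∈ X, list the open sets U ∈ τ with x ∈ U, then check whether U ∩ (A ∖ {x}) ≠ ∅ for every such U.
  x = delta: open {delta} ∋ x has {delta} ∩ (A ∖ {delta}) = ∅, so x is NOT a limit point.
  x = echo: opens ∋ x are {delta, echo, golf}, {delta, echo, foxtrot, golf}; each meets A ∖ {echo}, so x IS a limit point.
  x = foxtrot: opens ∋ x are {delta, echo, foxtrot, golf}; each meets A ∖ {foxtrot}, so x IS a limit point.
  x = golf: open {golf} ∋ x has {golf} ∩ (A ∖ {golf}) = ∅, so x is NOT a limit point.
Collecting: A' = {echo, foxtrot}.


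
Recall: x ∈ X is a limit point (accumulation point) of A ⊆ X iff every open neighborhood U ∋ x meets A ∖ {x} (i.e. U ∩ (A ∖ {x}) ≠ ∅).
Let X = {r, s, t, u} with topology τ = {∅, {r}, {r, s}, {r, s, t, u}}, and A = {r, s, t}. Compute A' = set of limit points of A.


A' = {s, t, u}

For each x ∈ X, list the open sets U ∈ τ with x ∈ U, then check whether U ∩ (A ∖ {x}) ≠ ∅ for every such U.
  x = r: open {r} ∋ x has {r} ∩ (A ∖ {r}) = ∅, so x is NOT a limit point.
  x = s: opens ∋ x are {r, s}, {r, s, t, u}; each meets A ∖ {s}, so x IS a limit point.
  x = t: opens ∋ x are {r, s, t, u}; each meets A ∖ {t}, so x IS a limit point.
  x = u: opens ∋ x are {r, s, t, u}; each meets A ∖ {u}, so x IS a limit point.
Collecting: A' = {s, t, u}.


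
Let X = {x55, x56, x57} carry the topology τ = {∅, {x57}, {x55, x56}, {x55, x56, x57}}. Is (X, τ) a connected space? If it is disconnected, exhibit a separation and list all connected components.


(X, τ) is disconnected; components = [{x57}, {x55, x56}].

Find clopen sets (U ∈ τ with X ∖ U ∈ τ):
  U = ∅, X ∖ U = {x55, x56, x57} — both open, so U is clopen.
  U = {x57}, X ∖ U = {x55, x56} — both open, so U is clopen.
  U = {x55, x56}, X ∖ U = {x57} — both open, so U is clopen.
  U = {x55, x56, x57}, X ∖ U = ∅ — both open, so U is clopen.
Nontrivial clopen(s) exist: e.g. {x57}. So (X, τ) is disconnected.
Compute connected components by grouping points that agree on all clopens:
  component: {x57}
  component: {x55, x56}


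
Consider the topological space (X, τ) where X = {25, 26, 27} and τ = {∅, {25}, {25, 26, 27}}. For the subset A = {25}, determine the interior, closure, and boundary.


int(A) = {25}, cl(A) = {25, 26, 27}, ∂A = {26, 27}.

Closed sets in (X, τ) are complements of opens:
  closed(X, τ) = {∅, {26, 27}, {25, 26, 27}}.
int(A) = ⋃ {U ∈ τ : U ⊆ A}. Opens contained in A: ∅, {25}.
Taking the union of these: int(A) = {25}.
cl(A) = ⋂ {C closed : A ⊆ C}. Closed sets containing A: {25, 26, 27}.
Intersecting these: cl(A) = {25, 26, 27}.
∂A = cl(A) ∖ int(A) = {25, 26, 27} ∖ {25} = {26, 27}.


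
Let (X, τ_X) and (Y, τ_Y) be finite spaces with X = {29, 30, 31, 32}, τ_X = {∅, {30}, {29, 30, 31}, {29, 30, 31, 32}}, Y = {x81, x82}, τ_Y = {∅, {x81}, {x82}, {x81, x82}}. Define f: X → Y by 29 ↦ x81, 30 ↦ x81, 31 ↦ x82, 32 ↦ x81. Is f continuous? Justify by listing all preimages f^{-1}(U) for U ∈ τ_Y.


f is NOT continuous.

Compute f^{-1}(U) for each U ∈ τ_Y:
  U = ∅: f^{-1}(U) = ∅ ∈ τ_X ✓.
  U = {x81}: f^{-1}(U) = {29, 30, 32} ∉ τ_X ✗.
  U = {x82}: f^{-1}(U) = {31} ∉ τ_X ✗.
  U = {x81, x82}: f^{-1}(U) = {29, 30, 31, 32} ∈ τ_X ✓.
Found U = {x81} with f^{-1}(U) = {29, 30, 32} not in τ_X. Therefore f is NOT continuous.


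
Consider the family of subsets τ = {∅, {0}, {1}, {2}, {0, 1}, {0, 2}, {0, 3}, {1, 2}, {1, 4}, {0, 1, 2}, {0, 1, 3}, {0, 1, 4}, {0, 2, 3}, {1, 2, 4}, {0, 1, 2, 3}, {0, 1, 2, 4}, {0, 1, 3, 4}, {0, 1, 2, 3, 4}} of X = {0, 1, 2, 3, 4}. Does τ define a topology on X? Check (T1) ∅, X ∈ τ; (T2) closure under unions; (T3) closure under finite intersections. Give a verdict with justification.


τ IS a topology on X.

Axiom (T1): ∅ ∈ τ? Yes; X ∈ τ? Yes.
Axiom (T2/T3): check pairwise unions and intersections of members of τ.
All pairwise intersections and unions checked — each lies in τ. Therefore τ satisfies (T1), (T2), (T3): it IS a topology on X.


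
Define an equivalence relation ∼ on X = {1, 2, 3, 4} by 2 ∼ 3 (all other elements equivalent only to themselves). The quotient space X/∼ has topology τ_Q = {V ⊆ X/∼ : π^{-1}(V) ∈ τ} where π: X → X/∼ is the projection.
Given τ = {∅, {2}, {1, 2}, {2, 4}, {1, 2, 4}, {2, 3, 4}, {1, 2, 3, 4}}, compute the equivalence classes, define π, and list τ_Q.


X/∼ = {[1], [2=3], [4]}; |τ_Q| = 3.

Equivalence classes: [1], [2=3], [4].
Quotient map π: X → X/∼ sends 1 ↦ [1], 2 ↦ [2=3], 3 ↦ [2=3], 4 ↦ [4].
For each subset V ⊆ X/∼, compute π^{-1}(V) ⊆ X and check whether π^{-1}(V) ∈ τ. V is open in τ_Q iff π^{-1}(V) ∈ τ.
  V = {}: π^{-1}(V) = ∅ ∈ τ ✓.
  V = {[1]}: π^{-1}(V) = {1} ∉ τ ✗.
  V = {[2=3]}: π^{-1}(V) = {2, 3} ∉ τ ✗.
  V = {[1], [2=3]}: π^{-1}(V) = {1, 2, 3} ∉ τ ✗.
  V = {[4]}: π^{-1}(V) = {4} ∉ τ ✗.
  V = {[1], [4]}: π^{-1}(V) = {1, 4} ∉ τ ✗.
  V = {[2=3], [4]}: π^{-1}(V) = {2, 3, 4} ∈ τ ✓.
  V = {[1], [2=3], [4]}: π^{-1}(V) = {1, 2, 3, 4} ∈ τ ✓.
Open sets in the quotient: τ_Q = {{}, {[2=3], [4]}, {[1], [2=3], [4]}} (3 elements).


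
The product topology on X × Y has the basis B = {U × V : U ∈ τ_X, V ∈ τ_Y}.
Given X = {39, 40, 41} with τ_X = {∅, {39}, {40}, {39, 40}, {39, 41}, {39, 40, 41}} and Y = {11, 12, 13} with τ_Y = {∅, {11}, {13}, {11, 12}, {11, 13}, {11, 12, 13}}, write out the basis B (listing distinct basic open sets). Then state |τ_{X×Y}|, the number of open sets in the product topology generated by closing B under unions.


Basis B = {∅ × ∅, {39} × {11}, {39} × {13}, {40} × {11}, {40} × {13}, {39} × {11, 12}, {39} × {11, 13}, {39, 40} × {11}, {39, 41} × {11}, {39, 40} × {13}, {39, 41} × {13}, {40} × {11, 12}, {40} × {11, 13}, {39} × {11, 12, 13}, {39, 40, 41} × {11}, {39, 40, 41} × {13}, {40} × {11, 12, 13}, {39, 40} × {11, 12}, {39, 41} × {11, 12}, {39, 40} × {11, 13}, {39, 41} × {11, 13}, {39, 40} × {11, 12, 13}, {39, 41} × {11, 12, 13}, {39, 40, 41} × {11, 12}, {39, 40, 41} × {11, 13}, {39, 40, 41} × {11, 12, 13}}; |τ_{X×Y}| = 108.

Enumerate products U × V with U ∈ τ_X, V ∈ τ_Y (deduplicated):
  ∅ × ∅ = {} (∅)
  {39} × {11} = {(39,11)}
  {39} × {13} = {(39,13)}
  {40} × {11} = {(40,11)}
  {40} × {13} = {(40,13)}
  {39} × {11, 12} = {(39,11), (39,12)}
  {39} × {11, 13} = {(39,11), (39,13)}
  {39, 40} × {11} = {(39,11), (40,11)}
  {39, 41} × {11} = {(39,11), (41,11)}
  {39, 40} × {13} = {(39,13), (40,13)}
  {39, 41} × {13} = {(39,13), (41,13)}
  {40} × {11, 12} = {(40,11), (40,12)}
  {40} × {11, 13} = {(40,11), (40,13)}
  {39} × {11, 12, 13} = {(39,11), (39,12), (39,13)}
  {39, 40, 41} × {11} = {(39,11), (40,11), (41,11)}
  {39, 40, 41} × {13} = {(39,13), (40,13), (41,13)}
  {40} × {11, 12, 13} = {(40,11), (40,12), (40,13)}
  {39, 40} × {11, 12} = {(39,11), (39,12), (40,11), (40,12)}
  {39, 41} × {11, 12} = {(39,11), (39,12), (41,11), (41,12)}
  {39, 40} × {11, 13} = {(39,11), (39,13), (40,11), (40,13)}
  {39, 41} × {11, 13} = {(39,11), (39,13), (41,11), (41,13)}
  {39, 40} × {11, 12, 13} = {(39,11), (39,12), (39,13), (40,11), (40,12), (40,13)}
  {39, 41} × {11, 12, 13} = {(39,11), (39,12), (39,13), (41,11), (41,12), (41,13)}
  {39, 40, 41} × {11, 12} = {(39,11), (39,12), (40,11), (40,12), (41,11), (41,12)}
  {39, 40, 41} × {11, 13} = {(39,11), (39,13), (40,11), (40,13), (41,11), (41,13)}
  {39, 40, 41} × {11, 12, 13} = {(39,11), (39,12), (39,13), (40,11), (40,12), (40,13), (41,11), (41,12), (41,13)}
These 26 distinct sets form the basis B.
Close under arbitrary unions to get τ_{X×Y}; counting gives |τ_{X×Y}| = 108.


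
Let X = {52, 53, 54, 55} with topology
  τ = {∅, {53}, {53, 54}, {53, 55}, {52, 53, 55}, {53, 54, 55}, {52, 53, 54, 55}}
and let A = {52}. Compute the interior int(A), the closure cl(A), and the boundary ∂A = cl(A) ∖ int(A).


int(A) = ∅, cl(A) = {52}, ∂A = {52}.

Closed sets in (X, τ) are complements of opens:
  closed(X, τ) = {∅, {52}, {54}, {52, 54}, {52, 55}, {52, 54, 55}, {52, 53, 54, 55}}.
int(A) = ⋃ {U ∈ τ : U ⊆ A}. Opens contained in A: ∅.
Taking the union of these: int(A) = ∅.
cl(A) = ⋂ {C closed : A ⊆ C}. Closed sets containing A: {52}, {52, 54}, {52, 55}, {52, 54, 55}, {52, 53, 54, 55}.
Intersecting these: cl(A) = {52}.
∂A = cl(A) ∖ int(A) = {52} ∖ ∅ = {52}.


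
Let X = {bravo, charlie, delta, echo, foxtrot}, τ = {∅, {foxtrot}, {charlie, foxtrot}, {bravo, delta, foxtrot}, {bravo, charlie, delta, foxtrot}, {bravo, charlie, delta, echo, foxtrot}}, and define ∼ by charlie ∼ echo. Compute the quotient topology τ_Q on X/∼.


X/∼ = {[bravo], [charlie=echo], [delta], [foxtrot]}; |τ_Q| = 4.

Equivalence classes: [bravo], [charlie=echo], [delta], [foxtrot].
Quotient map π: X → X/∼ sends bravo ↦ [bravo], charlie ↦ [charlie=echo], delta ↦ [delta], echo ↦ [charlie=echo], foxtrot ↦ [foxtrot].
For each subset V ⊆ X/∼, compute π^{-1}(V) ⊆ X and check whether π^{-1}(V) ∈ τ. V is open in τ_Q iff π^{-1}(V) ∈ τ.
  V = {}: π^{-1}(V) = ∅ ∈ τ ✓.
  V = {[bravo]}: π^{-1}(V) = {bravo} ∉ τ ✗.
  V = {[charlie=echo]}: π^{-1}(V) = {charlie, echo} ∉ τ ✗.
  V = {[bravo], [charlie=echo]}: π^{-1}(V) = {bravo, charlie, echo} ∉ τ ✗.
  V = {[delta]}: π^{-1}(V) = {delta} ∉ τ ✗.
  V = {[bravo], [delta]}: π^{-1}(V) = {bravo, delta} ∉ τ ✗.
  V = {[charlie=echo], [delta]}: π^{-1}(V) = {charlie, delta, echo} ∉ τ ✗.
  V = {[bravo], [charlie=echo], [delta]}: π^{-1}(V) = {bravo, charlie, delta, echo} ∉ τ ✗.
  V = {[foxtrot]}: π^{-1}(V) = {foxtrot} ∈ τ ✓.
  V = {[bravo], [foxtrot]}: π^{-1}(V) = {bravo, foxtrot} ∉ τ ✗.
  V = {[charlie=echo], [foxtrot]}: π^{-1}(V) = {charlie, echo, foxtrot} ∉ τ ✗.
  V = {[bravo], [charlie=echo], [foxtrot]}: π^{-1}(V) = {bravo, charlie, echo, foxtrot} ∉ τ ✗.
  V = {[delta], [foxtrot]}: π^{-1}(V) = {delta, foxtrot} ∉ τ ✗.
  V = {[bravo], [delta], [foxtrot]}: π^{-1}(V) = {bravo, delta, foxtrot} ∈ τ ✓.
  V = {[charlie=echo], [delta], [foxtrot]}: π^{-1}(V) = {charlie, delta, echo, foxtrot} ∉ τ ✗.
  V = {[bravo], [charlie=echo], [delta], [foxtrot]}: π^{-1}(V) = {bravo, charlie, delta, echo, foxtrot} ∈ τ ✓.
Open sets in the quotient: τ_Q = {{}, {[foxtrot]}, {[bravo], [delta], [foxtrot]}, {[bravo], [charlie=echo], [delta], [foxtrot]}} (4 elements).


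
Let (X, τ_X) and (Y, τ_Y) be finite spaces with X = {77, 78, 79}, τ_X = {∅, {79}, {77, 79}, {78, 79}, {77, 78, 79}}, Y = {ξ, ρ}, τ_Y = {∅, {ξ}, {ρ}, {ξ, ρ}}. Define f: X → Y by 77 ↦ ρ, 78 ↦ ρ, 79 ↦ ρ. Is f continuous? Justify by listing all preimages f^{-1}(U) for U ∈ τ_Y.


f IS continuous.

Compute f^{-1}(U) for each U ∈ τ_Y:
  U = ∅: f^{-1}(U) = ∅ ∈ τ_X ✓.
  U = {ξ}: f^{-1}(U) = ∅ ∈ τ_X ✓.
  U = {ρ}: f^{-1}(U) = {77, 78, 79} ∈ τ_X ✓.
  U = {ξ, ρ}: f^{-1}(U) = {77, 78, 79} ∈ τ_X ✓.
Every preimage lies in τ_X, so f IS continuous.


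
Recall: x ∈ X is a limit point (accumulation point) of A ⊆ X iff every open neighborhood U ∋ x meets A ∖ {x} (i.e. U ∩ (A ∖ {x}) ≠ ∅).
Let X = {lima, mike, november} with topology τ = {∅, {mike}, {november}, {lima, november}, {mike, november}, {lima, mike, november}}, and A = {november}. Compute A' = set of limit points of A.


A' = {lima}

For each x ∈ X, list the open sets U ∈ τ with x ∈ U, then check whether U ∩ (A ∖ {x}) ≠ ∅ for every such U.
  x = lima: opens ∋ x are {lima, november}, {lima, mike, november}; each meets A ∖ {lima}, so x IS a limit point.
  x = mike: open {mike} ∋ x has {mike} ∩ (A ∖ {mike}) = ∅, so x is NOT a limit point.
  x = november: open {november} ∋ x has {november} ∩ (A ∖ {november}) = ∅, so x is NOT a limit point.
Collecting: A' = {lima}.


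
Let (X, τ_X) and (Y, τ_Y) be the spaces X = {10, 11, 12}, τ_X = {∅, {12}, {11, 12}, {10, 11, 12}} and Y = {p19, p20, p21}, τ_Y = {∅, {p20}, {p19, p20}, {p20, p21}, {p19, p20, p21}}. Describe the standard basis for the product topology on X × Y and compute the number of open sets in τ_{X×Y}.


Basis B = {∅ × ∅, {12} × {p20}, {11, 12} × {p20}, {12} × {p19, p20}, {12} × {p20, p21}, {10, 11, 12} × {p20}, {12} × {p19, p20, p21}, {11, 12} × {p19, p20}, {11, 12} × {p20, p21}, {10, 11, 12} × {p19, p20}, {10, 11, 12} × {p20, p21}, {11, 12} × {p19, p20, p21}, {10, 11, 12} × {p19, p20, p21}}; |τ_{X×Y}| = 30.

Enumerate products U × V with U ∈ τ_X, V ∈ τ_Y (deduplicated):
  ∅ × ∅ = {} (∅)
  {12} × {p20} = {(12,p20)}
  {11, 12} × {p20} = {(11,p20), (12,p20)}
  {12} × {p19, p20} = {(12,p19), (12,p20)}
  {12} × {p20, p21} = {(12,p20), (12,p21)}
  {10, 11, 12} × {p20} = {(10,p20), (11,p20), (12,p20)}
  {12} × {p19, p20, p21} = {(12,p19), (12,p20), (12,p21)}
  {11, 12} × {p19, p20} = {(11,p19), (11,p20), (12,p19), (12,p20)}
  {11, 12} × {p20, p21} = {(11,p20), (11,p21), (12,p20), (12,p21)}
  {10, 11, 12} × {p19, p20} = {(10,p19), (10,p20), (11,p19), (11,p20), (12,p19), (12,p20)}
  {10, 11, 12} × {p20, p21} = {(10,p20), (10,p21), (11,p20), (11,p21), (12,p20), (12,p21)}
  {11, 12} × {p19, p20, p21} = {(11,p19), (11,p20), (11,p21), (12,p19), (12,p20), (12,p21)}
  {10, 11, 12} × {p19, p20, p21} = {(10,p19), (10,p20), (10,p21), (11,p19), (11,p20), (11,p21), (12,p19), (12,p20), (12,p21)}
These 13 distinct sets form the basis B.
Close under arbitrary unions to get τ_{X×Y}; counting gives |τ_{X×Y}| = 30.


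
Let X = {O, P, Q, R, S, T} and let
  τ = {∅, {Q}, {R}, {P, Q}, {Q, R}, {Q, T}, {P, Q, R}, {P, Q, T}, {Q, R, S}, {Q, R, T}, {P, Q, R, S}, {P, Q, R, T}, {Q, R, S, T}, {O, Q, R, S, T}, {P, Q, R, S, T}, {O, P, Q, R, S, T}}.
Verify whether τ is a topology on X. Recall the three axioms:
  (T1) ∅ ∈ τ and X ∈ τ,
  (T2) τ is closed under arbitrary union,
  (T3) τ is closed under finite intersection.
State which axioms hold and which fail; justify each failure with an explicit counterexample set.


τ IS a topology on X.

Axiom (T1): ∅ ∈ τ? Yes; X ∈ τ? Yes.
Axiom (T2/T3): check pairwise unions and intersections of members of τ.
All pairwise intersections and unions checked — each lies in τ. Therefore τ satisfies (T1), (T2), (T3): it IS a topology on X.


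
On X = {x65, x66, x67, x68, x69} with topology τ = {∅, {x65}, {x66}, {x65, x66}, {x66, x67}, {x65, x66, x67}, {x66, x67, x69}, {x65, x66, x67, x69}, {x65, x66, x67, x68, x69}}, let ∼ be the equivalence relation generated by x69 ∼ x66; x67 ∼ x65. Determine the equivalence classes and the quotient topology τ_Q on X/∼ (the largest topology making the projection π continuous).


X/∼ = {[x65=x67], [x66=x69], [x68]}; |τ_Q| = 3.

Equivalence classes: [x65=x67], [x66=x69], [x68].
Quotient map π: X → X/∼ sends x65 ↦ [x65=x67], x66 ↦ [x66=x69], x67 ↦ [x65=x67], x68 ↦ [x68], x69 ↦ [x66=x69].
For each subset V ⊆ X/∼, compute π^{-1}(V) ⊆ X and check whether π^{-1}(V) ∈ τ. V is open in τ_Q iff π^{-1}(V) ∈ τ.
  V = {}: π^{-1}(V) = ∅ ∈ τ ✓.
  V = {[x65=x67]}: π^{-1}(V) = {x65, x67} ∉ τ ✗.
  V = {[x66=x69]}: π^{-1}(V) = {x66, x69} ∉ τ ✗.
  V = {[x65=x67], [x66=x69]}: π^{-1}(V) = {x65, x66, x67, x69} ∈ τ ✓.
  V = {[x68]}: π^{-1}(V) = {x68} ∉ τ ✗.
  V = {[x65=x67], [x68]}: π^{-1}(V) = {x65, x67, x68} ∉ τ ✗.
  V = {[x66=x69], [x68]}: π^{-1}(V) = {x66, x68, x69} ∉ τ ✗.
  V = {[x65=x67], [x66=x69], [x68]}: π^{-1}(V) = {x65, x66, x67, x68, x69} ∈ τ ✓.
Open sets in the quotient: τ_Q = {{}, {[x65=x67], [x66=x69]}, {[x65=x67], [x66=x69], [x68]}} (3 elements).


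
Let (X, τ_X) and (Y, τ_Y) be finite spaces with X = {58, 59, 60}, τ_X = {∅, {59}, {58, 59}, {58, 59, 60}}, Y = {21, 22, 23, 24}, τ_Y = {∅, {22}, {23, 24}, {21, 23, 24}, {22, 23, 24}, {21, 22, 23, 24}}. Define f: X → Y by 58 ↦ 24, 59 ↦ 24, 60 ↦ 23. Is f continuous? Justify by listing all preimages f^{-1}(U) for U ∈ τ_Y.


f IS continuous.

Compute f^{-1}(U) for each U ∈ τ_Y:
  U = ∅: f^{-1}(U) = ∅ ∈ τ_X ✓.
  U = {22}: f^{-1}(U) = ∅ ∈ τ_X ✓.
  U = {23, 24}: f^{-1}(U) = {58, 59, 60} ∈ τ_X ✓.
  U = {21, 23, 24}: f^{-1}(U) = {58, 59, 60} ∈ τ_X ✓.
  U = {22, 23, 24}: f^{-1}(U) = {58, 59, 60} ∈ τ_X ✓.
  U = {21, 22, 23, 24}: f^{-1}(U) = {58, 59, 60} ∈ τ_X ✓.
Every preimage lies in τ_X, so f IS continuous.


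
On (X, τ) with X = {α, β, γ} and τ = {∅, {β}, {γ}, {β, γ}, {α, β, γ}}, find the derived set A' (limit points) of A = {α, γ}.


A' = {α}

For each x ∈ X, list the open sets U ∈ τ with x ∈ U, then check whether U ∩ (A ∖ {x}) ≠ ∅ for every such U.
  x = α: opens ∋ x are {α, β, γ}; each meets A ∖ {α}, so x IS a limit point.
  x = β: open {β} ∋ x has {β} ∩ (A ∖ {β}) = ∅, so x is NOT a limit point.
  x = γ: open {γ} ∋ x has {γ} ∩ (A ∖ {γ}) = ∅, so x is NOT a limit point.
Collecting: A' = {α}.


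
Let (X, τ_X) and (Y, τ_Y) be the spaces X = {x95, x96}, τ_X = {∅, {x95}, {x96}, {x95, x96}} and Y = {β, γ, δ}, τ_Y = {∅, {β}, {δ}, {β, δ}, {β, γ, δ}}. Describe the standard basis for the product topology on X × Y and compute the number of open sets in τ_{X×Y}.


Basis B = {∅ × ∅, {x95} × {β}, {x95} × {δ}, {x96} × {β}, {x96} × {δ}, {x95} × {β, δ}, {x95, x96} × {β}, {x95, x96} × {δ}, {x96} × {β, δ}, {x95} × {β, γ, δ}, {x96} × {β, γ, δ}, {x95, x96} × {β, δ}, {x95, x96} × {β, γ, δ}}; |τ_{X×Y}| = 25.

Enumerate products U × V with U ∈ τ_X, V ∈ τ_Y (deduplicated):
  ∅ × ∅ = {} (∅)
  {x95} × {β} = {(x95,β)}
  {x95} × {δ} = {(x95,δ)}
  {x96} × {β} = {(x96,β)}
  {x96} × {δ} = {(x96,δ)}
  {x95} × {β, δ} = {(x95,β), (x95,δ)}
  {x95, x96} × {β} = {(x95,β), (x96,β)}
  {x95, x96} × {δ} = {(x95,δ), (x96,δ)}
  {x96} × {β, δ} = {(x96,β), (x96,δ)}
  {x95} × {β, γ, δ} = {(x95,β), (x95,γ), (x95,δ)}
  {x96} × {β, γ, δ} = {(x96,β), (x96,γ), (x96,δ)}
  {x95, x96} × {β, δ} = {(x95,β), (x95,δ), (x96,β), (x96,δ)}
  {x95, x96} × {β, γ, δ} = {(x95,β), (x95,γ), (x95,δ), (x96,β), (x96,γ), (x96,δ)}
These 13 distinct sets form the basis B.
Close under arbitrary unions to get τ_{X×Y}; counting gives |τ_{X×Y}| = 25.


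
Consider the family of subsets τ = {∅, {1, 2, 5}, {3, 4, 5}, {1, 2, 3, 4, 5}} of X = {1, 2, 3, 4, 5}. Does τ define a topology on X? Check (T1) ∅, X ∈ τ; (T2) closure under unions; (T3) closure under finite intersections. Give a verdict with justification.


τ is NOT a topology on X.

Axiom (T1): ∅ ∈ τ? Yes; X ∈ τ? Yes.
Axiom (T2/T3): check pairwise unions and intersections of members of τ.
Counterexample for (T3): {1, 2, 5} ∩ {3, 4, 5} = {5} ∉ τ. Therefore τ is NOT a topology.


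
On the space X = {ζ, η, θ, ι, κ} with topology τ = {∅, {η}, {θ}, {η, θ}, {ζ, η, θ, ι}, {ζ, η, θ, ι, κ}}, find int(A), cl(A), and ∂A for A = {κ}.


int(A) = ∅, cl(A) = {κ}, ∂A = {κ}.

Closed sets in (X, τ) are complements of opens:
  closed(X, τ) = {∅, {κ}, {ζ, ι, κ}, {ζ, η, ι, κ}, {ζ, θ, ι, κ}, {ζ, η, θ, ι, κ}}.
int(A) = ⋃ {U ∈ τ : U ⊆ A}. Opens contained in A: ∅.
Taking the union of these: int(A) = ∅.
cl(A) = ⋂ {C closed : A ⊆ C}. Closed sets containing A: {κ}, {ζ, ι, κ}, {ζ, η, ι, κ}, {ζ, θ, ι, κ}, {ζ, η, θ, ι, κ}.
Intersecting these: cl(A) = {κ}.
∂A = cl(A) ∖ int(A) = {κ} ∖ ∅ = {κ}.


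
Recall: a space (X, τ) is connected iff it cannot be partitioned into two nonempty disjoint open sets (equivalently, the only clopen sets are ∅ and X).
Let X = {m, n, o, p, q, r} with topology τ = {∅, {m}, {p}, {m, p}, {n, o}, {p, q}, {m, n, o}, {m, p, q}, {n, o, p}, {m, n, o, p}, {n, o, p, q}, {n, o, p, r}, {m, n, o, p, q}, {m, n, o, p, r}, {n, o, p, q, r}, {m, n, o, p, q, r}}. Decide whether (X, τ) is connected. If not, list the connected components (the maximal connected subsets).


(X, τ) is disconnected; components = [{m}, {n, o, p, q, r}].

Find clopen sets (U ∈ τ with X ∖ U ∈ τ):
  U = ∅, X ∖ U = {m, n, o, p, q, r} — both open, so U is clopen.
  U = {m}, X ∖ U = {n, o, p, q, r} — both open, so U is clopen.
  U = {n, o, p, q, r}, X ∖ U = {m} — both open, so U is clopen.
  U = {m, n, o, p, q, r}, X ∖ U = ∅ — both open, so U is clopen.
Nontrivial clopen(s) exist: e.g. {n, o, p, q, r}. So (X, τ) is disconnected.
Compute connected components by grouping points that agree on all clopens:
  component: {m}
  component: {n, o, p, q, r}


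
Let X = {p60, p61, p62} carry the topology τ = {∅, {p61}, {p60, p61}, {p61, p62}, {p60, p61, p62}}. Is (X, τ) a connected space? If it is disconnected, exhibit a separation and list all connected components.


(X, τ) is connected.

Find clopen sets (U ∈ τ with X ∖ U ∈ τ):
  U = ∅, X ∖ U = {p60, p61, p62} — both open, so U is clopen.
  U = {p60, p61, p62}, X ∖ U = ∅ — both open, so U is clopen.
Only trivial clopens (∅ and X) exist, so (X, τ) is connected.
Compute connected components by grouping points that agree on all clopens:
  component: {p60, p61, p62}
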